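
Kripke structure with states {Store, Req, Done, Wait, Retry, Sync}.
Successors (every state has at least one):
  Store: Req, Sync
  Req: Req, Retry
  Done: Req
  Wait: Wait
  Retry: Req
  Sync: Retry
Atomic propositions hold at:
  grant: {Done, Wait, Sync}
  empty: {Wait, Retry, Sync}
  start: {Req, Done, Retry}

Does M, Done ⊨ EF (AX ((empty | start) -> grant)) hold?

Sat(empty | start) = {Req, Done, Wait, Retry, Sync}
Sat((empty | start) -> grant) = {Store, Done, Wait, Sync}
Sat(AX ((empty | start) -> grant)) = {s : every successor in {Store, Done, Wait, Sync}} = {Wait}
EF (AX ((empty | start) -> grant)): least fixpoint, start Z0 = {Wait}, add states with some successor in Z. Already a fixed point.
Sat(EF (AX ((empty | start) -> grant))) = {Wait}
Done ∉ Sat(EF (AX ((empty | start) -> grant))) = {Wait}, so the formula does not hold at Done.

No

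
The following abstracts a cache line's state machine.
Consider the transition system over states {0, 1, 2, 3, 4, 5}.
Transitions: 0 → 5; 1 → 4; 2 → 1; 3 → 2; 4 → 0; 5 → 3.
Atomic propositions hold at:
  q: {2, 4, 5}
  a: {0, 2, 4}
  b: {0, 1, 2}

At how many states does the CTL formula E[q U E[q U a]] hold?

3

E[q U a]: least fixpoint, start Z0 = Sat(a) = {0, 2, 4}, add states in Sat(q) with some successor in Z. Already a fixed point.
Sat(E[q U a]) = {0, 2, 4}
E[q U E[q U a]]: least fixpoint, start Z0 = Sat(E[q U a]) = {0, 2, 4}, add states in Sat(q) with some successor in Z. Already a fixed point.
Sat(E[q U E[q U a]]) = {0, 2, 4}
|Sat(E[q U E[q U a]])| = |{0, 2, 4}| = 3.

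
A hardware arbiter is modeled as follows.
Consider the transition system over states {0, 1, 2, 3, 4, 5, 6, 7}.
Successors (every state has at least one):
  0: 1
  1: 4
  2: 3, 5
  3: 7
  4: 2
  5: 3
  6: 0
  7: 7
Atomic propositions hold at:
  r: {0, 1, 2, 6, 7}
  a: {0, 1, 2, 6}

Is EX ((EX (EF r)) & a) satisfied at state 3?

EF r: least fixpoint, start Z0 = {0, 1, 2, 6, 7}, add states with some successor in Z. Z1 = {0, 1, 2, 3, 4, 6, 7}; Z2 = {0, 1, 2, 3, 4, 5, 6, 7}; fixed.
Sat(EF r) = {0, 1, 2, 3, 4, 5, 6, 7}
Sat(EX (EF r)) = {s : some successor in {0, 1, 2, 3, 4, 5, 6, 7}} = {0, 1, 2, 3, 4, 5, 6, 7}
Sat((EX (EF r)) & a) = {0, 1, 2, 6}
Sat(EX ((EX (EF r)) & a)) = {s : some successor in {0, 1, 2, 6}} = {0, 4, 6}
3 ∉ Sat(EX ((EX (EF r)) & a)) = {0, 4, 6}, so the formula does not hold at 3.

No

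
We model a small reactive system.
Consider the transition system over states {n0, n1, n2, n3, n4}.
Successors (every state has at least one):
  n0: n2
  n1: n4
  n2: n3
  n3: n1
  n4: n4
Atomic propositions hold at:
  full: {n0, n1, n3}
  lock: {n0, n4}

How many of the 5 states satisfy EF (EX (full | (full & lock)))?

3

Sat(full & lock) = {n0}
Sat(full | (full & lock)) = {n0, n1, n3}
Sat(EX (full | (full & lock))) = {s : some successor in {n0, n1, n3}} = {n2, n3}
EF (EX (full | (full & lock))): least fixpoint, start Z0 = {n2, n3}, add states with some successor in Z. Z1 = {n0, n2, n3}; fixed.
Sat(EF (EX (full | (full & lock)))) = {n0, n2, n3}
|Sat(EF (EX (full | (full & lock))))| = |{n0, n2, n3}| = 3.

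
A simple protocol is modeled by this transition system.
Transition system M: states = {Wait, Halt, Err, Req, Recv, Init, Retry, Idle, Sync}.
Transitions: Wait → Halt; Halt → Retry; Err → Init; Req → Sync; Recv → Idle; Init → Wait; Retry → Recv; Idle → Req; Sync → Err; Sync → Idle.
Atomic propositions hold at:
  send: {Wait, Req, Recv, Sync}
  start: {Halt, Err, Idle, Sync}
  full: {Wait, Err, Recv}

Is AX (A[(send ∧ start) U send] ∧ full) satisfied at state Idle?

Sat(send ∧ start) = {Sync}
A[(send ∧ start) U send]: least fixpoint, start Z0 = Sat(send) = {Wait, Req, Recv, Sync}, add states in Sat(send ∧ start) with every successor in Z. Already a fixed point.
Sat(A[(send ∧ start) U send]) = {Wait, Req, Recv, Sync}
Sat(A[(send ∧ start) U send] ∧ full) = {Wait, Recv}
Sat(AX (A[(send ∧ start) U send] ∧ full)) = {s : every successor in {Wait, Recv}} = {Init, Retry}
Idle ∉ Sat(AX (A[(send ∧ start) U send] ∧ full)) = {Init, Retry}, so the formula does not hold at Idle.

No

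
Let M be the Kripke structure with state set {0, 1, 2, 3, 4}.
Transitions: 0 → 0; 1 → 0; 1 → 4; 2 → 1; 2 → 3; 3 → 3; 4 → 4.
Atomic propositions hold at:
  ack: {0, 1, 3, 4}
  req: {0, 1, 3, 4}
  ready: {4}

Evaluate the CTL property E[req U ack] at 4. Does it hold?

E[req U ack]: least fixpoint, start Z0 = Sat(ack) = {0, 1, 3, 4}, add states in Sat(req) with some successor in Z. Already a fixed point.
Sat(E[req U ack]) = {0, 1, 3, 4}
4 ∈ Sat(E[req U ack]) = {0, 1, 3, 4}, so the formula holds at 4.

Yes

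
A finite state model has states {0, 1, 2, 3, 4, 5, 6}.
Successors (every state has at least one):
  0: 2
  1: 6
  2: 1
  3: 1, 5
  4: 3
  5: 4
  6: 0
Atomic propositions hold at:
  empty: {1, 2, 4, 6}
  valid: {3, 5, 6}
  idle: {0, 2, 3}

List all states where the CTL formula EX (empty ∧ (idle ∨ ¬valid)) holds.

Sat(¬valid) = {0, 1, 2, 4}
Sat(idle ∨ ¬valid) = {0, 1, 2, 3, 4}
Sat(empty ∧ (idle ∨ ¬valid)) = {1, 2, 4}
Sat(EX (empty ∧ (idle ∨ ¬valid))) = {s : some successor in {1, 2, 4}} = {0, 2, 3, 5}

{0, 2, 3, 5}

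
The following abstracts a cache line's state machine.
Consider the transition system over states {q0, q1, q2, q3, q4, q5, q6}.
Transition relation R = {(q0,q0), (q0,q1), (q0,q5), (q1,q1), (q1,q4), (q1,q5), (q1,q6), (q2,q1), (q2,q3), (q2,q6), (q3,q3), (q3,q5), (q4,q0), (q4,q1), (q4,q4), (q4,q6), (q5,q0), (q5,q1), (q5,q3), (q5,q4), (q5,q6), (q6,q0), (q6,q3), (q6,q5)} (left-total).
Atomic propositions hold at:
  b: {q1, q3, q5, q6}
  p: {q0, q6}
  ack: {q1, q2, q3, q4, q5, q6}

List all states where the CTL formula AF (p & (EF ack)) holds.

EF ack: least fixpoint, start Z0 = {q1, q2, q3, q4, q5, q6}, add states with some successor in Z. Z1 = {q0, q1, q2, q3, q4, q5, q6}; fixed.
Sat(EF ack) = {q0, q1, q2, q3, q4, q5, q6}
Sat(p & (EF ack)) = {q0, q6}
AF (p & (EF ack)): least fixpoint, start Z0 = {q0, q6}, add states with every successor in Z. Already a fixed point.
Sat(AF (p & (EF ack))) = {q0, q6}

{q0, q6}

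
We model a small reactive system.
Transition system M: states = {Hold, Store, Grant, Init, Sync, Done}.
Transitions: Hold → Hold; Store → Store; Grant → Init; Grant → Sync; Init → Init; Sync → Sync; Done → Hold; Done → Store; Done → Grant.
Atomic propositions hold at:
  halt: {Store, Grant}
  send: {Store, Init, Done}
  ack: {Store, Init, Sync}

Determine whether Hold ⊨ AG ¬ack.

Yes

Sat(¬ack) = {Hold, Grant, Done}
AG ¬ack: greatest fixpoint, start Z0 = {Hold, Grant, Done}, keep only states in Sat with every successor in Z. Z1 = {Hold}; fixed.
Sat(AG ¬ack) = {Hold}
Hold ∈ Sat(AG ¬ack) = {Hold}, so the formula holds at Hold.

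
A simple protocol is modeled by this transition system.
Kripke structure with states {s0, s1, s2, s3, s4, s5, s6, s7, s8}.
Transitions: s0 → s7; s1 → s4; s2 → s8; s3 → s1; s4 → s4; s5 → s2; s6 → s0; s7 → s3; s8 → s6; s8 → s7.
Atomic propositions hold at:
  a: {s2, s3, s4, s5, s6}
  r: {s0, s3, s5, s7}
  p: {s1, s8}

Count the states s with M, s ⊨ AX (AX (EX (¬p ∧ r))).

Sat(¬p) = {s0, s2, s3, s4, s5, s6, s7}
Sat(¬p ∧ r) = {s0, s3, s5, s7}
Sat(EX (¬p ∧ r)) = {s : some successor in {s0, s3, s5, s7}} = {s0, s6, s7, s8}
Sat(AX (EX (¬p ∧ r))) = {s : every successor in {s0, s6, s7, s8}} = {s0, s2, s6, s8}
Sat(AX (AX (EX (¬p ∧ r)))) = {s : every successor in {s0, s2, s6, s8}} = {s2, s5, s6}
|Sat(AX (AX (EX (¬p ∧ r))))| = |{s2, s5, s6}| = 3.

3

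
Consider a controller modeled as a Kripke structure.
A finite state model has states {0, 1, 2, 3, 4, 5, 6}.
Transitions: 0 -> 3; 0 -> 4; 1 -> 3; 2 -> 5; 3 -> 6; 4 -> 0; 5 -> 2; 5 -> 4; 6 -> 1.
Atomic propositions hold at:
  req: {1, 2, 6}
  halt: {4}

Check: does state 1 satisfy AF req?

Yes

AF req: least fixpoint, start Z0 = {1, 2, 6}, add states with every successor in Z. Z1 = {1, 2, 3, 6}; fixed.
Sat(AF req) = {1, 2, 3, 6}
1 ∈ Sat(AF req) = {1, 2, 3, 6}, so the formula holds at 1.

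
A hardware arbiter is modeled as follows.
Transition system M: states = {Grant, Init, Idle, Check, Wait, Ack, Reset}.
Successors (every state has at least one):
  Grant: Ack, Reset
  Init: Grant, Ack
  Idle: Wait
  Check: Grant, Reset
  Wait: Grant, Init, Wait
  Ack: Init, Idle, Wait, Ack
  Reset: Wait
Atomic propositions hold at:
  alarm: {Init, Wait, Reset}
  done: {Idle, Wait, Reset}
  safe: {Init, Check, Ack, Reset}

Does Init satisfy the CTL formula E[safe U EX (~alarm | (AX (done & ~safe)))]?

Yes

Sat(~alarm) = {Grant, Idle, Check, Ack}
Sat(~safe) = {Grant, Idle, Wait}
Sat(done & ~safe) = {Idle, Wait}
Sat(AX (done & ~safe)) = {s : every successor in {Idle, Wait}} = {Idle, Reset}
Sat(~alarm | (AX (done & ~safe))) = {Grant, Idle, Check, Ack, Reset}
Sat(EX (~alarm | (AX (done & ~safe)))) = {s : some successor in {Grant, Idle, Check, Ack, Reset}} = {Grant, Init, Check, Wait, Ack}
E[safe U EX (~alarm | (AX (done & ~safe)))]: least fixpoint, start Z0 = Sat(EX (~alarm | (AX (done & ~safe)))) = {Grant, Init, Check, Wait, Ack}, add states in Sat(safe) with some successor in Z. Z1 = {Grant, Init, Check, Wait, Ack, Reset}; fixed.
Sat(E[safe U EX (~alarm | (AX (done & ~safe)))]) = {Grant, Init, Check, Wait, Ack, Reset}
Init ∈ Sat(E[safe U EX (~alarm | (AX (done & ~safe)))]) = {Grant, Init, Check, Wait, Ack, Reset}, so the formula holds at Init.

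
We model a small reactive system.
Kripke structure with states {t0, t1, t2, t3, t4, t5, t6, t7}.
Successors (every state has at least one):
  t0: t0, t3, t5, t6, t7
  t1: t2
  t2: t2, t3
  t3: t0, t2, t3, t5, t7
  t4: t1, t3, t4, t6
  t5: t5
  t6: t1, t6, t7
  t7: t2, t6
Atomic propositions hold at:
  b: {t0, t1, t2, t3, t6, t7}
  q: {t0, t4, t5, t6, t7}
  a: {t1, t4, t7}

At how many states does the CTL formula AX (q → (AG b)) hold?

AG b: greatest fixpoint, start Z0 = {t0, t1, t2, t3, t6, t7}, keep only states in Sat with every successor in Z. Z1 = {t1, t2, t6, t7}; Z2 = {t1, t6, t7}; Z3 = {t6}; Z4 = ∅; fixed.
Sat(AG b) = ∅
Sat(q → (AG b)) = {t1, t2, t3}
Sat(AX (q → (AG b))) = {s : every successor in {t1, t2, t3}} = {t1, t2}
|Sat(AX (q → (AG b)))| = |{t1, t2}| = 2.

2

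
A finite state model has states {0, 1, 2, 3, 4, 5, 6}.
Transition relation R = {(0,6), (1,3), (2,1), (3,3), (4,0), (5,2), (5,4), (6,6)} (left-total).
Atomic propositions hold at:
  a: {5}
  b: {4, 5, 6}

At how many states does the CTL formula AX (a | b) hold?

2

Sat(a | b) = {4, 5, 6}
Sat(AX (a | b)) = {s : every successor in {4, 5, 6}} = {0, 6}
|Sat(AX (a | b))| = |{0, 6}| = 2.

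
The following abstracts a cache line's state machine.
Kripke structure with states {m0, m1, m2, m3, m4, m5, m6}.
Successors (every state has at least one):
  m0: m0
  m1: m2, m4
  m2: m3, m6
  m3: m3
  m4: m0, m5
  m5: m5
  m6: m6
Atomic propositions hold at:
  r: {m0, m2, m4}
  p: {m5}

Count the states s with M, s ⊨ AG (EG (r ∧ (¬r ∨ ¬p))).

Sat(¬r) = {m1, m3, m5, m6}
Sat(¬p) = {m0, m1, m2, m3, m4, m6}
Sat(¬r ∨ ¬p) = {m0, m1, m2, m3, m4, m5, m6}
Sat(r ∧ (¬r ∨ ¬p)) = {m0, m2, m4}
EG (r ∧ (¬r ∨ ¬p)): greatest fixpoint, start Z0 = {m0, m2, m4}, keep only states in Sat with some successor in Z. Z1 = {m0, m4}; fixed.
Sat(EG (r ∧ (¬r ∨ ¬p))) = {m0, m4}
AG (EG (r ∧ (¬r ∨ ¬p))): greatest fixpoint, start Z0 = {m0, m4}, keep only states in Sat with every successor in Z. Z1 = {m0}; fixed.
Sat(AG (EG (r ∧ (¬r ∨ ¬p)))) = {m0}
|Sat(AG (EG (r ∧ (¬r ∨ ¬p))))| = |{m0}| = 1.

1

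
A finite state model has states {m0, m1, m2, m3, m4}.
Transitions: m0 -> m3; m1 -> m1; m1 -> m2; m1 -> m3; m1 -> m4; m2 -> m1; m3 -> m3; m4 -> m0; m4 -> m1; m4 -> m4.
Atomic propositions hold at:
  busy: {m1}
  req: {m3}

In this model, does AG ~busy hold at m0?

Sat(~busy) = {m0, m2, m3, m4}
AG ~busy: greatest fixpoint, start Z0 = {m0, m2, m3, m4}, keep only states in Sat with every successor in Z. Z1 = {m0, m3}; fixed.
Sat(AG ~busy) = {m0, m3}
m0 ∈ Sat(AG ~busy) = {m0, m3}, so the formula holds at m0.

Yes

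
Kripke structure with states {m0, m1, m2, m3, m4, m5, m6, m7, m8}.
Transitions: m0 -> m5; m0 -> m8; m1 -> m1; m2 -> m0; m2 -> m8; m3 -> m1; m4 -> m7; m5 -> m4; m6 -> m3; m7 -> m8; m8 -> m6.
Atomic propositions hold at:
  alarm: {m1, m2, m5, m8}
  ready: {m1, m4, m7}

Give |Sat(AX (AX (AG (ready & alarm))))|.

3

Sat(ready & alarm) = {m1}
AG (ready & alarm): greatest fixpoint, start Z0 = {m1}, keep only states in Sat with every successor in Z. Already a fixed point.
Sat(AG (ready & alarm)) = {m1}
Sat(AX (AG (ready & alarm))) = {s : every successor in {m1}} = {m1, m3}
Sat(AX (AX (AG (ready & alarm)))) = {s : every successor in {m1, m3}} = {m1, m3, m6}
|Sat(AX (AX (AG (ready & alarm))))| = |{m1, m3, m6}| = 3.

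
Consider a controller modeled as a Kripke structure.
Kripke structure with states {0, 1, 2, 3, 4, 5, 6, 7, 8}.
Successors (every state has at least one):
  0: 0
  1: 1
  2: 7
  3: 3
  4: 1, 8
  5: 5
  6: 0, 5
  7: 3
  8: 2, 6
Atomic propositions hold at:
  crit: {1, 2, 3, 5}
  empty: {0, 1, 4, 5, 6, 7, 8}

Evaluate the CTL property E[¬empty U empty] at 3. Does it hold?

Sat(¬empty) = {2, 3}
E[¬empty U empty]: least fixpoint, start Z0 = Sat(empty) = {0, 1, 4, 5, 6, 7, 8}, add states in Sat(¬empty) with some successor in Z. Z1 = {0, 1, 2, 4, 5, 6, 7, 8}; fixed.
Sat(E[¬empty U empty]) = {0, 1, 2, 4, 5, 6, 7, 8}
3 ∉ Sat(E[¬empty U empty]) = {0, 1, 2, 4, 5, 6, 7, 8}, so the formula does not hold at 3.

No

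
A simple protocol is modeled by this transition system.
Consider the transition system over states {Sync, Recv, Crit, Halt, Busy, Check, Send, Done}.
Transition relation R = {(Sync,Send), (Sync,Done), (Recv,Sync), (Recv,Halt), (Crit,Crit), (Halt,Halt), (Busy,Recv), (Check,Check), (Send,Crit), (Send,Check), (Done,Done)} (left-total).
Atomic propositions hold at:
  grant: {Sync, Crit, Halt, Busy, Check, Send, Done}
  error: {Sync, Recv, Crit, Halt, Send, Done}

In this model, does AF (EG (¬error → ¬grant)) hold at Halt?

Sat(¬error) = {Busy, Check}
Sat(¬grant) = {Recv}
Sat(¬error → ¬grant) = {Sync, Recv, Crit, Halt, Send, Done}
EG (¬error → ¬grant): greatest fixpoint, start Z0 = {Sync, Recv, Crit, Halt, Send, Done}, keep only states in Sat with some successor in Z. Already a fixed point.
Sat(EG (¬error → ¬grant)) = {Sync, Recv, Crit, Halt, Send, Done}
AF (EG (¬error → ¬grant)): least fixpoint, start Z0 = {Sync, Recv, Crit, Halt, Send, Done}, add states with every successor in Z. Z1 = {Sync, Recv, Crit, Halt, Busy, Send, Done}; fixed.
Sat(AF (EG (¬error → ¬grant))) = {Sync, Recv, Crit, Halt, Busy, Send, Done}
Halt ∈ Sat(AF (EG (¬error → ¬grant))) = {Sync, Recv, Crit, Halt, Busy, Send, Done}, so the formula holds at Halt.

Yes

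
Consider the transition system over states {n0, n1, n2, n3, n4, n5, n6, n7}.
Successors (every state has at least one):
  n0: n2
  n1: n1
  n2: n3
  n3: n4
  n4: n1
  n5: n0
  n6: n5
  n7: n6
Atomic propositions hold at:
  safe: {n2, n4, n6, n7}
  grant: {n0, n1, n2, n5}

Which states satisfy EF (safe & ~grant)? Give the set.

{n0, n2, n3, n4, n5, n6, n7}

Sat(~grant) = {n3, n4, n6, n7}
Sat(safe & ~grant) = {n4, n6, n7}
EF (safe & ~grant): least fixpoint, start Z0 = {n4, n6, n7}, add states with some successor in Z. Z1 = {n3, n4, n6, n7}; Z2 = {n2, n3, n4, n6, n7}; Z3 = {n0, n2, n3, n4, n6, n7}; Z4 = {n0, n2, n3, n4, n5, n6, n7}; fixed.
Sat(EF (safe & ~grant)) = {n0, n2, n3, n4, n5, n6, n7}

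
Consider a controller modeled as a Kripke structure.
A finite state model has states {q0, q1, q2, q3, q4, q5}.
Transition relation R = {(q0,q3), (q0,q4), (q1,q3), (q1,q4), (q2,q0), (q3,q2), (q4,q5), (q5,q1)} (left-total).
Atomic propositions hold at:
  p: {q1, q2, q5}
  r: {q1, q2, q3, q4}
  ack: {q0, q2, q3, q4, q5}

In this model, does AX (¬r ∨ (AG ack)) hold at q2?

Yes

Sat(¬r) = {q0, q5}
AG ack: greatest fixpoint, start Z0 = {q0, q2, q3, q4, q5}, keep only states in Sat with every successor in Z. Z1 = {q0, q2, q3, q4}; Z2 = {q0, q2, q3}; Z3 = {q2, q3}; Z4 = {q3}; Z5 = ∅; fixed.
Sat(AG ack) = ∅
Sat(¬r ∨ (AG ack)) = {q0, q5}
Sat(AX (¬r ∨ (AG ack))) = {s : every successor in {q0, q5}} = {q2, q4}
q2 ∈ Sat(AX (¬r ∨ (AG ack))) = {q2, q4}, so the formula holds at q2.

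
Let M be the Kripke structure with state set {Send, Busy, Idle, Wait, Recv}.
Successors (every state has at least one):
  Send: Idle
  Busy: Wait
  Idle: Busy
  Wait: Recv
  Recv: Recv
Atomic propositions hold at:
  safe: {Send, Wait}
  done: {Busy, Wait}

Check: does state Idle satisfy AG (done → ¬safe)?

No

Sat(¬safe) = {Busy, Idle, Recv}
Sat(done → ¬safe) = {Send, Busy, Idle, Recv}
AG (done → ¬safe): greatest fixpoint, start Z0 = {Send, Busy, Idle, Recv}, keep only states in Sat with every successor in Z. Z1 = {Send, Idle, Recv}; Z2 = {Send, Recv}; Z3 = {Recv}; fixed.
Sat(AG (done → ¬safe)) = {Recv}
Idle ∉ Sat(AG (done → ¬safe)) = {Recv}, so the formula does not hold at Idle.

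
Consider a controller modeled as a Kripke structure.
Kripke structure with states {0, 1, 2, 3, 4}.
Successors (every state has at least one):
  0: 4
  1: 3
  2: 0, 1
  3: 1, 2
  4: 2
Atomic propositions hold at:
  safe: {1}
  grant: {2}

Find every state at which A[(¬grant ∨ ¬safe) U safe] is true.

{1}

Sat(¬grant) = {0, 1, 3, 4}
Sat(¬safe) = {0, 2, 3, 4}
Sat(¬grant ∨ ¬safe) = {0, 1, 2, 3, 4}
A[(¬grant ∨ ¬safe) U safe]: least fixpoint, start Z0 = Sat(safe) = {1}, add states in Sat(¬grant ∨ ¬safe) with every successor in Z. Already a fixed point.
Sat(A[(¬grant ∨ ¬safe) U safe]) = {1}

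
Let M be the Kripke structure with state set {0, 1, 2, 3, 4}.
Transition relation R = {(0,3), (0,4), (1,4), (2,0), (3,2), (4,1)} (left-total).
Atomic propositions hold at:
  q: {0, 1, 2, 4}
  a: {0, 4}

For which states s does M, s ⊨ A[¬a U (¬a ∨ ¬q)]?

{1, 2, 3}

Sat(¬a) = {1, 2, 3}
Sat(¬q) = {3}
Sat(¬a ∨ ¬q) = {1, 2, 3}
A[¬a U (¬a ∨ ¬q)]: least fixpoint, start Z0 = Sat((¬a ∨ ¬q)) = {1, 2, 3}, add states in Sat(¬a) with every successor in Z. Already a fixed point.
Sat(A[¬a U (¬a ∨ ¬q)]) = {1, 2, 3}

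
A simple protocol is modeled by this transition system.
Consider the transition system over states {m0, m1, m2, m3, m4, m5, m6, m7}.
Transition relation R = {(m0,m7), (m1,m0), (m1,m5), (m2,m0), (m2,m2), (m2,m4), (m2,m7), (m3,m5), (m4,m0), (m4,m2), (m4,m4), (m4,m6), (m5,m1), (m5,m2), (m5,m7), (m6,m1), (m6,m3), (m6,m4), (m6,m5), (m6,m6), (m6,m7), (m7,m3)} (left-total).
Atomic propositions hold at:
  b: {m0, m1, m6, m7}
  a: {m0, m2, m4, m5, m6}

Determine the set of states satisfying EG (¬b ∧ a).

Sat(¬b) = {m2, m3, m4, m5}
Sat(¬b ∧ a) = {m2, m4, m5}
EG (¬b ∧ a): greatest fixpoint, start Z0 = {m2, m4, m5}, keep only states in Sat with some successor in Z. Already a fixed point.
Sat(EG (¬b ∧ a)) = {m2, m4, m5}

{m2, m4, m5}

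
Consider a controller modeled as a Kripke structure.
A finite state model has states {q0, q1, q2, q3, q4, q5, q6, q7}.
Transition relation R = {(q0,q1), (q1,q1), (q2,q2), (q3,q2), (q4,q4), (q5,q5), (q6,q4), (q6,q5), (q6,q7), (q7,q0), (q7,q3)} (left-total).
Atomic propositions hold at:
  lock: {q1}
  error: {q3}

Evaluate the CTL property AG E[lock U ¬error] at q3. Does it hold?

No

Sat(¬error) = {q0, q1, q2, q4, q5, q6, q7}
E[lock U ¬error]: least fixpoint, start Z0 = Sat(¬error) = {q0, q1, q2, q4, q5, q6, q7}, add states in Sat(lock) with some successor in Z. Already a fixed point.
Sat(E[lock U ¬error]) = {q0, q1, q2, q4, q5, q6, q7}
AG E[lock U ¬error]: greatest fixpoint, start Z0 = {q0, q1, q2, q4, q5, q6, q7}, keep only states in Sat with every successor in Z. Z1 = {q0, q1, q2, q4, q5, q6}; Z2 = {q0, q1, q2, q4, q5}; fixed.
Sat(AG E[lock U ¬error]) = {q0, q1, q2, q4, q5}
q3 ∉ Sat(AG E[lock U ¬error]) = {q0, q1, q2, q4, q5}, so the formula does not hold at q3.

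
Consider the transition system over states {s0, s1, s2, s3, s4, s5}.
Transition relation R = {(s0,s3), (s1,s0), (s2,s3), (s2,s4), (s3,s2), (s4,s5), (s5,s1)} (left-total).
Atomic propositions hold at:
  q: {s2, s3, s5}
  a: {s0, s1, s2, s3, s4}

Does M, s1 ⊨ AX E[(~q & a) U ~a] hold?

Sat(~q) = {s0, s1, s4}
Sat(~q & a) = {s0, s1, s4}
Sat(~a) = {s5}
E[(~q & a) U ~a]: least fixpoint, start Z0 = Sat(~a) = {s5}, add states in Sat(~q & a) with some successor in Z. Z1 = {s4, s5}; fixed.
Sat(E[(~q & a) U ~a]) = {s4, s5}
Sat(AX E[(~q & a) U ~a]) = {s : every successor in {s4, s5}} = {s4}
s1 ∉ Sat(AX E[(~q & a) U ~a]) = {s4}, so the formula does not hold at s1.

No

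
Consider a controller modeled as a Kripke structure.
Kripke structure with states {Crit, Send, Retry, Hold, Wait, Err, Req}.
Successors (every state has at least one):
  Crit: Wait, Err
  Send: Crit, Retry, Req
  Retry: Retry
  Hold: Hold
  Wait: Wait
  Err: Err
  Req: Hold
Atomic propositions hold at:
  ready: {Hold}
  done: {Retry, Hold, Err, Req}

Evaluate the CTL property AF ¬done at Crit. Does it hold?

Sat(¬done) = {Crit, Send, Wait}
AF ¬done: least fixpoint, start Z0 = {Crit, Send, Wait}, add states with every successor in Z. Already a fixed point.
Sat(AF ¬done) = {Crit, Send, Wait}
Crit ∈ Sat(AF ¬done) = {Crit, Send, Wait}, so the formula holds at Crit.

Yes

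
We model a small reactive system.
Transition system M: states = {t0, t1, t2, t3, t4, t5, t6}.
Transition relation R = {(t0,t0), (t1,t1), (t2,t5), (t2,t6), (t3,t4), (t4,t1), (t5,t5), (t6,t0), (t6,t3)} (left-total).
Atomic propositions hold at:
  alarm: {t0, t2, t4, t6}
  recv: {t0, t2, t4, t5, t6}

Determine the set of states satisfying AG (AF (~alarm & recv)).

Sat(~alarm) = {t1, t3, t5}
Sat(~alarm & recv) = {t5}
AF (~alarm & recv): least fixpoint, start Z0 = {t5}, add states with every successor in Z. Already a fixed point.
Sat(AF (~alarm & recv)) = {t5}
AG (AF (~alarm & recv)): greatest fixpoint, start Z0 = {t5}, keep only states in Sat with every successor in Z. Already a fixed point.
Sat(AG (AF (~alarm & recv))) = {t5}

{t5}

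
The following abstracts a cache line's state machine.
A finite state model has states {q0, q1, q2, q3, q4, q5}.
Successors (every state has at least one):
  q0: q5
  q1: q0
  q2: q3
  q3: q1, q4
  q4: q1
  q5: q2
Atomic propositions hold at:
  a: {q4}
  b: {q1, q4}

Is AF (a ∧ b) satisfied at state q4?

Yes

Sat(a ∧ b) = {q4}
AF (a ∧ b): least fixpoint, start Z0 = {q4}, add states with every successor in Z. Already a fixed point.
Sat(AF (a ∧ b)) = {q4}
q4 ∈ Sat(AF (a ∧ b)) = {q4}, so the formula holds at q4.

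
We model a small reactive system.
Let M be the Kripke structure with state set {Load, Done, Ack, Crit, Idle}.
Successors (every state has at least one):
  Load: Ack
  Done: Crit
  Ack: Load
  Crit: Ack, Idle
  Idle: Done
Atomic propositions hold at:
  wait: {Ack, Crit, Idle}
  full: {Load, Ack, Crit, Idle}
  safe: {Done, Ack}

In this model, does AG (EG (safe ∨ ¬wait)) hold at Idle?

No

Sat(¬wait) = {Load, Done}
Sat(safe ∨ ¬wait) = {Load, Done, Ack}
EG (safe ∨ ¬wait): greatest fixpoint, start Z0 = {Load, Done, Ack}, keep only states in Sat with some successor in Z. Z1 = {Load, Ack}; fixed.
Sat(EG (safe ∨ ¬wait)) = {Load, Ack}
AG (EG (safe ∨ ¬wait)): greatest fixpoint, start Z0 = {Load, Ack}, keep only states in Sat with every successor in Z. Already a fixed point.
Sat(AG (EG (safe ∨ ¬wait))) = {Load, Ack}
Idle ∉ Sat(AG (EG (safe ∨ ¬wait))) = {Load, Ack}, so the formula does not hold at Idle.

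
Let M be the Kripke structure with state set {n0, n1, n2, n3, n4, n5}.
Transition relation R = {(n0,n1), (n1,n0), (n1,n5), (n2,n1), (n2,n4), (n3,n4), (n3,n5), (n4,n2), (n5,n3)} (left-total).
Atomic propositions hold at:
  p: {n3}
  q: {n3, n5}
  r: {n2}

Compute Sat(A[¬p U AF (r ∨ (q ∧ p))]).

{n2, n3, n4, n5}

Sat(¬p) = {n0, n1, n2, n4, n5}
Sat(q ∧ p) = {n3}
Sat(r ∨ (q ∧ p)) = {n2, n3}
AF (r ∨ (q ∧ p)): least fixpoint, start Z0 = {n2, n3}, add states with every successor in Z. Z1 = {n2, n3, n4, n5}; fixed.
Sat(AF (r ∨ (q ∧ p))) = {n2, n3, n4, n5}
A[¬p U AF (r ∨ (q ∧ p))]: least fixpoint, start Z0 = Sat(AF (r ∨ (q ∧ p))) = {n2, n3, n4, n5}, add states in Sat(¬p) with every successor in Z. Already a fixed point.
Sat(A[¬p U AF (r ∨ (q ∧ p))]) = {n2, n3, n4, n5}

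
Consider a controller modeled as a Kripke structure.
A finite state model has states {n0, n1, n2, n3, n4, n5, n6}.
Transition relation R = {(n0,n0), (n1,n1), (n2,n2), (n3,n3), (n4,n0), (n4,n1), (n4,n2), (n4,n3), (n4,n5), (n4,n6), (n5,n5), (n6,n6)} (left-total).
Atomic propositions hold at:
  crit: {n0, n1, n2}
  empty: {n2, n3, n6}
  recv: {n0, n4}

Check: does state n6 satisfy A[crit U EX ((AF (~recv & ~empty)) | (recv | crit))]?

Sat(~recv) = {n1, n2, n3, n5, n6}
Sat(~empty) = {n0, n1, n4, n5}
Sat(~recv & ~empty) = {n1, n5}
AF (~recv & ~empty): least fixpoint, start Z0 = {n1, n5}, add states with every successor in Z. Already a fixed point.
Sat(AF (~recv & ~empty)) = {n1, n5}
Sat(recv | crit) = {n0, n1, n2, n4}
Sat((AF (~recv & ~empty)) | (recv | crit)) = {n0, n1, n2, n4, n5}
Sat(EX ((AF (~recv & ~empty)) | (recv | crit))) = {s : some successor in {n0, n1, n2, n4, n5}} = {n0, n1, n2, n4, n5}
A[crit U EX ((AF (~recv & ~empty)) | (recv | crit))]: least fixpoint, start Z0 = Sat(EX ((AF (~recv & ~empty)) | (recv | crit))) = {n0, n1, n2, n4, n5}, add states in Sat(crit) with every successor in Z. Already a fixed point.
Sat(A[crit U EX ((AF (~recv & ~empty)) | (recv | crit))]) = {n0, n1, n2, n4, n5}
n6 ∉ Sat(A[crit U EX ((AF (~recv & ~empty)) | (recv | crit))]) = {n0, n1, n2, n4, n5}, so the formula does not hold at n6.

No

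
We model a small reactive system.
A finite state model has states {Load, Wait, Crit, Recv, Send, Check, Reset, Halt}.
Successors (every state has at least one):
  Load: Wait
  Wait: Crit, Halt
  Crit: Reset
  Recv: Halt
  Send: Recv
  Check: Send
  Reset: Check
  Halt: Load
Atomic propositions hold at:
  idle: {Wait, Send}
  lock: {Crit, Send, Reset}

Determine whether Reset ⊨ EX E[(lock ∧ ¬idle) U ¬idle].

Sat(¬idle) = {Load, Crit, Recv, Check, Reset, Halt}
Sat(lock ∧ ¬idle) = {Crit, Reset}
E[(lock ∧ ¬idle) U ¬idle]: least fixpoint, start Z0 = Sat(¬idle) = {Load, Crit, Recv, Check, Reset, Halt}, add states in Sat(lock ∧ ¬idle) with some successor in Z. Already a fixed point.
Sat(E[(lock ∧ ¬idle) U ¬idle]) = {Load, Crit, Recv, Check, Reset, Halt}
Sat(EX E[(lock ∧ ¬idle) U ¬idle]) = {s : some successor in {Load, Crit, Recv, Check, Reset, Halt}} = {Wait, Crit, Recv, Send, Reset, Halt}
Reset ∈ Sat(EX E[(lock ∧ ¬idle) U ¬idle]) = {Wait, Crit, Recv, Send, Reset, Halt}, so the formula holds at Reset.

Yes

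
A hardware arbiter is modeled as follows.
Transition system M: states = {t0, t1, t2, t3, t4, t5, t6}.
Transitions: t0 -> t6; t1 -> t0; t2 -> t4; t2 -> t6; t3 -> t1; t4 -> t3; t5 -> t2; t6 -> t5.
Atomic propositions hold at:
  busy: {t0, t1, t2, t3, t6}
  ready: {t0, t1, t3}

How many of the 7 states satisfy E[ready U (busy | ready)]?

Sat(busy | ready) = {t0, t1, t2, t3, t6}
E[ready U (busy | ready)]: least fixpoint, start Z0 = Sat((busy | ready)) = {t0, t1, t2, t3, t6}, add states in Sat(ready) with some successor in Z. Already a fixed point.
Sat(E[ready U (busy | ready)]) = {t0, t1, t2, t3, t6}
|Sat(E[ready U (busy | ready)])| = |{t0, t1, t2, t3, t6}| = 5.

5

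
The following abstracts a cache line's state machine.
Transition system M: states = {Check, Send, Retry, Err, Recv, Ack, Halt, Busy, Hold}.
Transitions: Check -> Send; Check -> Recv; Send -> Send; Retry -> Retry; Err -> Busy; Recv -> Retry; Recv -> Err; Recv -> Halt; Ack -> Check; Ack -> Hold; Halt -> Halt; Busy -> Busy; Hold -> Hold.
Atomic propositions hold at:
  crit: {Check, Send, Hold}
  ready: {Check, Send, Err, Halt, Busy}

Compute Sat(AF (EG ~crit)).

{Retry, Err, Recv, Halt, Busy}

Sat(~crit) = {Retry, Err, Recv, Ack, Halt, Busy}
EG ~crit: greatest fixpoint, start Z0 = {Retry, Err, Recv, Ack, Halt, Busy}, keep only states in Sat with some successor in Z. Z1 = {Retry, Err, Recv, Halt, Busy}; fixed.
Sat(EG ~crit) = {Retry, Err, Recv, Halt, Busy}
AF (EG ~crit): least fixpoint, start Z0 = {Retry, Err, Recv, Halt, Busy}, add states with every successor in Z. Already a fixed point.
Sat(AF (EG ~crit)) = {Retry, Err, Recv, Halt, Busy}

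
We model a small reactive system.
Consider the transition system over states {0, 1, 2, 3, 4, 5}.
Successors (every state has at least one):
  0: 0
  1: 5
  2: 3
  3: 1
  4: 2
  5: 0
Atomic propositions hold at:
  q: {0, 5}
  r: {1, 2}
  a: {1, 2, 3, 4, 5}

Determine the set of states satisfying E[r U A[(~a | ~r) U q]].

Sat(~a) = {0}
Sat(~r) = {0, 3, 4, 5}
Sat(~a | ~r) = {0, 3, 4, 5}
A[(~a | ~r) U q]: least fixpoint, start Z0 = Sat(q) = {0, 5}, add states in Sat(~a | ~r) with every successor in Z. Already a fixed point.
Sat(A[(~a | ~r) U q]) = {0, 5}
E[r U A[(~a | ~r) U q]]: least fixpoint, start Z0 = Sat(A[(~a | ~r) U q]) = {0, 5}, add states in Sat(r) with some successor in Z. Z1 = {0, 1, 5}; fixed.
Sat(E[r U A[(~a | ~r) U q]]) = {0, 1, 5}

{0, 1, 5}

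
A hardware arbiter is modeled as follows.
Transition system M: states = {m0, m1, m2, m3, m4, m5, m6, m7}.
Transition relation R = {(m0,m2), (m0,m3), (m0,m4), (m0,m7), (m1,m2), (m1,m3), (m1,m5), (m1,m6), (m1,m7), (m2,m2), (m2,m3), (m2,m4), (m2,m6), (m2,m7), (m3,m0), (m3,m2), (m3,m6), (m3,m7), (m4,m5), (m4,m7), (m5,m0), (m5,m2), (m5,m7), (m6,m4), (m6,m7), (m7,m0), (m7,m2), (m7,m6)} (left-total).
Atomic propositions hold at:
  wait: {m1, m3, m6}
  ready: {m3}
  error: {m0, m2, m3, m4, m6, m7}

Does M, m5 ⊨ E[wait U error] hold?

No

E[wait U error]: least fixpoint, start Z0 = Sat(error) = {m0, m2, m3, m4, m6, m7}, add states in Sat(wait) with some successor in Z. Z1 = {m0, m1, m2, m3, m4, m6, m7}; fixed.
Sat(E[wait U error]) = {m0, m1, m2, m3, m4, m6, m7}
m5 ∉ Sat(E[wait U error]) = {m0, m1, m2, m3, m4, m6, m7}, so the formula does not hold at m5.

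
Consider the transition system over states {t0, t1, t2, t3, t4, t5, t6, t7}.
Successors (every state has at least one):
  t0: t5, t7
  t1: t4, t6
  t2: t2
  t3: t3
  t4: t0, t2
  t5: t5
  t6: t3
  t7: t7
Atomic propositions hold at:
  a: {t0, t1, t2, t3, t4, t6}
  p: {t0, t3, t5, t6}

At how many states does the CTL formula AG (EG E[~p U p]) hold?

Sat(~p) = {t1, t2, t4, t7}
E[~p U p]: least fixpoint, start Z0 = Sat(p) = {t0, t3, t5, t6}, add states in Sat(~p) with some successor in Z. Z1 = {t0, t1, t3, t4, t5, t6}; fixed.
Sat(E[~p U p]) = {t0, t1, t3, t4, t5, t6}
EG E[~p U p]: greatest fixpoint, start Z0 = {t0, t1, t3, t4, t5, t6}, keep only states in Sat with some successor in Z. Already a fixed point.
Sat(EG E[~p U p]) = {t0, t1, t3, t4, t5, t6}
AG (EG E[~p U p]): greatest fixpoint, start Z0 = {t0, t1, t3, t4, t5, t6}, keep only states in Sat with every successor in Z. Z1 = {t1, t3, t5, t6}; Z2 = {t3, t5, t6}; fixed.
Sat(AG (EG E[~p U p])) = {t3, t5, t6}
|Sat(AG (EG E[~p U p]))| = |{t3, t5, t6}| = 3.

3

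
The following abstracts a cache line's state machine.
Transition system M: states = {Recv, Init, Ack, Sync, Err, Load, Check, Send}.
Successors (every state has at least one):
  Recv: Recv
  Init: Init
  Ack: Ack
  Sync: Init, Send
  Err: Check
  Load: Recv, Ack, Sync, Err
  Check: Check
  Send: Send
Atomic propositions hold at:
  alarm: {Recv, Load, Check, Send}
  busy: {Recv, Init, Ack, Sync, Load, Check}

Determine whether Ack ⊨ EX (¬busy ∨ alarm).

No

Sat(¬busy) = {Err, Send}
Sat(¬busy ∨ alarm) = {Recv, Err, Load, Check, Send}
Sat(EX (¬busy ∨ alarm)) = {s : some successor in {Recv, Err, Load, Check, Send}} = {Recv, Sync, Err, Load, Check, Send}
Ack ∉ Sat(EX (¬busy ∨ alarm)) = {Recv, Sync, Err, Load, Check, Send}, so the formula does not hold at Ack.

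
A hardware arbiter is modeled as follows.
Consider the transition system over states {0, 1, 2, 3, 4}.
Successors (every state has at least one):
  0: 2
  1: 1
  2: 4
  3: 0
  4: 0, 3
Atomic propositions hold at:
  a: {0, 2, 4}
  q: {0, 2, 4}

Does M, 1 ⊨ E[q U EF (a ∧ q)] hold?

Sat(a ∧ q) = {0, 2, 4}
EF (a ∧ q): least fixpoint, start Z0 = {0, 2, 4}, add states with some successor in Z. Z1 = {0, 2, 3, 4}; fixed.
Sat(EF (a ∧ q)) = {0, 2, 3, 4}
E[q U EF (a ∧ q)]: least fixpoint, start Z0 = Sat(EF (a ∧ q)) = {0, 2, 3, 4}, add states in Sat(q) with some successor in Z. Already a fixed point.
Sat(E[q U EF (a ∧ q)]) = {0, 2, 3, 4}
1 ∉ Sat(E[q U EF (a ∧ q)]) = {0, 2, 3, 4}, so the formula does not hold at 1.

No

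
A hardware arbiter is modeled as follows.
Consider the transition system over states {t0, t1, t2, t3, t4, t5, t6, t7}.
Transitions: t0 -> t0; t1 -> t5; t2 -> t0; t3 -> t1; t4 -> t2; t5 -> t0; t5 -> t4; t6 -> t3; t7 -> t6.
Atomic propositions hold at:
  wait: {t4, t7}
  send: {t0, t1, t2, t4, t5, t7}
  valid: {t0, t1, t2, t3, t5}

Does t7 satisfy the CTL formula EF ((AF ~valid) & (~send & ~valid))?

Yes

Sat(~valid) = {t4, t6, t7}
AF ~valid: least fixpoint, start Z0 = {t4, t6, t7}, add states with every successor in Z. Already a fixed point.
Sat(AF ~valid) = {t4, t6, t7}
Sat(~send) = {t3, t6}
Sat(~send & ~valid) = {t6}
Sat((AF ~valid) & (~send & ~valid)) = {t6}
EF ((AF ~valid) & (~send & ~valid)): least fixpoint, start Z0 = {t6}, add states with some successor in Z. Z1 = {t6, t7}; fixed.
Sat(EF ((AF ~valid) & (~send & ~valid))) = {t6, t7}
t7 ∈ Sat(EF ((AF ~valid) & (~send & ~valid))) = {t6, t7}, so the formula holds at t7.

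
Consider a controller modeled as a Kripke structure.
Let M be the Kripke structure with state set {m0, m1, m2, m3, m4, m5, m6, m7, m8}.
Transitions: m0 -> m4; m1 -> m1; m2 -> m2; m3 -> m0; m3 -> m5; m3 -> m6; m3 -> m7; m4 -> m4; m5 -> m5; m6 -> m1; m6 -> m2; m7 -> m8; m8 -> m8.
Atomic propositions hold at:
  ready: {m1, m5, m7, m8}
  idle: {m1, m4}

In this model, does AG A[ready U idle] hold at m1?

Yes

A[ready U idle]: least fixpoint, start Z0 = Sat(idle) = {m1, m4}, add states in Sat(ready) with every successor in Z. Already a fixed point.
Sat(A[ready U idle]) = {m1, m4}
AG A[ready U idle]: greatest fixpoint, start Z0 = {m1, m4}, keep only states in Sat with every successor in Z. Already a fixed point.
Sat(AG A[ready U idle]) = {m1, m4}
m1 ∈ Sat(AG A[ready U idle]) = {m1, m4}, so the formula holds at m1.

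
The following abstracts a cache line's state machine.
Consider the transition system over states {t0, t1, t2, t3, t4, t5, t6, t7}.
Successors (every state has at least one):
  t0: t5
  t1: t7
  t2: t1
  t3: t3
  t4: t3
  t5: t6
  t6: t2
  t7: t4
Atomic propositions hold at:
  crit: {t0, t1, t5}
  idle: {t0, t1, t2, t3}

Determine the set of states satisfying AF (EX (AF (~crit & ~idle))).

{t0, t1, t2, t5, t6, t7}

Sat(~crit) = {t2, t3, t4, t6, t7}
Sat(~idle) = {t4, t5, t6, t7}
Sat(~crit & ~idle) = {t4, t6, t7}
AF (~crit & ~idle): least fixpoint, start Z0 = {t4, t6, t7}, add states with every successor in Z. Z1 = {t1, t4, t5, t6, t7}; Z2 = {t0, t1, t2, t4, t5, t6, t7}; fixed.
Sat(AF (~crit & ~idle)) = {t0, t1, t2, t4, t5, t6, t7}
Sat(EX (AF (~crit & ~idle))) = {s : some successor in {t0, t1, t2, t4, t5, t6, t7}} = {t0, t1, t2, t5, t6, t7}
AF (EX (AF (~crit & ~idle))): least fixpoint, start Z0 = {t0, t1, t2, t5, t6, t7}, add states with every successor in Z. Already a fixed point.
Sat(AF (EX (AF (~crit & ~idle)))) = {t0, t1, t2, t5, t6, t7}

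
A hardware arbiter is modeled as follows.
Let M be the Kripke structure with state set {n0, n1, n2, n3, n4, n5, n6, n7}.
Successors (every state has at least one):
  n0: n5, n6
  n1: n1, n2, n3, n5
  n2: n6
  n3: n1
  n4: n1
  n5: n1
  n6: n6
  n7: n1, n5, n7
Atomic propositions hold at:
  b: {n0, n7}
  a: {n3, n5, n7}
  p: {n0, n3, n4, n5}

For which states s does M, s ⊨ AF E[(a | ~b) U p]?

{n0, n1, n3, n4, n5, n7}

Sat(~b) = {n1, n2, n3, n4, n5, n6}
Sat(a | ~b) = {n1, n2, n3, n4, n5, n6, n7}
E[(a | ~b) U p]: least fixpoint, start Z0 = Sat(p) = {n0, n3, n4, n5}, add states in Sat(a | ~b) with some successor in Z. Z1 = {n0, n1, n3, n4, n5, n7}; fixed.
Sat(E[(a | ~b) U p]) = {n0, n1, n3, n4, n5, n7}
AF E[(a | ~b) U p]: least fixpoint, start Z0 = {n0, n1, n3, n4, n5, n7}, add states with every successor in Z. Already a fixed point.
Sat(AF E[(a | ~b) U p]) = {n0, n1, n3, n4, n5, n7}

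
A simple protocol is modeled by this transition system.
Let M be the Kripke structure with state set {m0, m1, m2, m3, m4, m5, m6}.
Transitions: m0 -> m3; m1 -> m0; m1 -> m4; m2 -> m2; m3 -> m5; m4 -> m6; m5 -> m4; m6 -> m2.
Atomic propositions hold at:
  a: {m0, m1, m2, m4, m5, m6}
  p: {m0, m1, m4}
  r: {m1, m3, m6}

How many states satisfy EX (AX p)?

Sat(AX p) = {s : every successor in {m0, m1, m4}} = {m1, m5}
Sat(EX (AX p)) = {s : some successor in {m1, m5}} = {m3}
|Sat(EX (AX p))| = |{m3}| = 1.

1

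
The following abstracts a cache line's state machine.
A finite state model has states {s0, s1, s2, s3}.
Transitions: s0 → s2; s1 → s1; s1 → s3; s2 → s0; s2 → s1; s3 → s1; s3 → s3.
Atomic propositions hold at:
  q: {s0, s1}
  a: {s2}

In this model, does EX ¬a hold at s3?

Sat(¬a) = {s0, s1, s3}
Sat(EX ¬a) = {s : some successor in {s0, s1, s3}} = {s1, s2, s3}
s3 ∈ Sat(EX ¬a) = {s1, s2, s3}, so the formula holds at s3.

Yes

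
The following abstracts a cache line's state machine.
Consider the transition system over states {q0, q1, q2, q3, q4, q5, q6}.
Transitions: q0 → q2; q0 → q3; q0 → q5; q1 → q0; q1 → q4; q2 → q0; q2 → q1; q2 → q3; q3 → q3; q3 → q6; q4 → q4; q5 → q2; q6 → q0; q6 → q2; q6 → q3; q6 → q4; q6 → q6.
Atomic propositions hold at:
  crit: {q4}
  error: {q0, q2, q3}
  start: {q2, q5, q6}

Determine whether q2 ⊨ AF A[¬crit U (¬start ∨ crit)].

Sat(¬crit) = {q0, q1, q2, q3, q5, q6}
Sat(¬start) = {q0, q1, q3, q4}
Sat(¬start ∨ crit) = {q0, q1, q3, q4}
A[¬crit U (¬start ∨ crit)]: least fixpoint, start Z0 = Sat((¬start ∨ crit)) = {q0, q1, q3, q4}, add states in Sat(¬crit) with every successor in Z. Z1 = {q0, q1, q2, q3, q4}; Z2 = {q0, q1, q2, q3, q4, q5}; fixed.
Sat(A[¬crit U (¬start ∨ crit)]) = {q0, q1, q2, q3, q4, q5}
AF A[¬crit U (¬start ∨ crit)]: least fixpoint, start Z0 = {q0, q1, q2, q3, q4, q5}, add states with every successor in Z. Already a fixed point.
Sat(AF A[¬crit U (¬start ∨ crit)]) = {q0, q1, q2, q3, q4, q5}
q2 ∈ Sat(AF A[¬crit U (¬start ∨ crit)]) = {q0, q1, q2, q3, q4, q5}, so the formula holds at q2.

Yes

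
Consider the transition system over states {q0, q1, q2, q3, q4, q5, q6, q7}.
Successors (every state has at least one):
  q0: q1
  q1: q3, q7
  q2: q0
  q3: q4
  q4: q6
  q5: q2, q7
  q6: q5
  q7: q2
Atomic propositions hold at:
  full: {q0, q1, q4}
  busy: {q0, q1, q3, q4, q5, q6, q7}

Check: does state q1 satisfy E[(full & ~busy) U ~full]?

No

Sat(~busy) = {q2}
Sat(full & ~busy) = ∅
Sat(~full) = {q2, q3, q5, q6, q7}
E[(full & ~busy) U ~full]: least fixpoint, start Z0 = Sat(~full) = {q2, q3, q5, q6, q7}, add states in Sat(full & ~busy) with some successor in Z. Already a fixed point.
Sat(E[(full & ~busy) U ~full]) = {q2, q3, q5, q6, q7}
q1 ∉ Sat(E[(full & ~busy) U ~full]) = {q2, q3, q5, q6, q7}, so the formula does not hold at q1.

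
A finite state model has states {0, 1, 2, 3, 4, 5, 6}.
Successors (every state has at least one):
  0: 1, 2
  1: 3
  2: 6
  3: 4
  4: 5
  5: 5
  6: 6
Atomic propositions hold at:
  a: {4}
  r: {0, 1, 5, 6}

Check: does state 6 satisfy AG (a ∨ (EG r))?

Yes

EG r: greatest fixpoint, start Z0 = {0, 1, 5, 6}, keep only states in Sat with some successor in Z. Z1 = {0, 5, 6}; Z2 = {5, 6}; fixed.
Sat(EG r) = {5, 6}
Sat(a ∨ (EG r)) = {4, 5, 6}
AG (a ∨ (EG r)): greatest fixpoint, start Z0 = {4, 5, 6}, keep only states in Sat with every successor in Z. Already a fixed point.
Sat(AG (a ∨ (EG r))) = {4, 5, 6}
6 ∈ Sat(AG (a ∨ (EG r))) = {4, 5, 6}, so the formula holds at 6.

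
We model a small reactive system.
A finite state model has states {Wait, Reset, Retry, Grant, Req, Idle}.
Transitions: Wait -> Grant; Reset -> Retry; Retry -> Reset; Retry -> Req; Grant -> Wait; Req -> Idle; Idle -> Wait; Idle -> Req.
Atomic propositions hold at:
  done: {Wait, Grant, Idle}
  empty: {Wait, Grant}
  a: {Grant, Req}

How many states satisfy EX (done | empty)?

Sat(done | empty) = {Wait, Grant, Idle}
Sat(EX (done | empty)) = {s : some successor in {Wait, Grant, Idle}} = {Wait, Grant, Req, Idle}
|Sat(EX (done | empty))| = |{Wait, Grant, Req, Idle}| = 4.

4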